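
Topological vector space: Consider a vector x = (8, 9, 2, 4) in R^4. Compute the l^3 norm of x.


The l^3 norm = (sum |x_i|^3)^(1/3)
Sum of 3th powers = 512 + 729 + 8 + 64 = 1313
||x||_3 = (1313)^(1/3) = 10.9502

10.9502


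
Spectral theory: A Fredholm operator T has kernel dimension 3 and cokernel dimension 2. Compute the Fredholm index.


The Fredholm index is defined as ind(T) = dim(ker T) - dim(coker T)
= 3 - 2
= 1

1


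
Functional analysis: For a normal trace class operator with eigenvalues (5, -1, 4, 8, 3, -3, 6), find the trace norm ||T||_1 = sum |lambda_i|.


For a normal operator, singular values equal |eigenvalues|.
Trace norm = sum |lambda_i| = 5 + 1 + 4 + 8 + 3 + 3 + 6
= 30

30


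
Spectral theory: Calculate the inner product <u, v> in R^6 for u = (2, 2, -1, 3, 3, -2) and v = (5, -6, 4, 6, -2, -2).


Computing the standard inner product <u, v> = sum u_i * v_i
= 2*5 + 2*-6 + -1*4 + 3*6 + 3*-2 + -2*-2
= 10 + -12 + -4 + 18 + -6 + 4
= 10

10


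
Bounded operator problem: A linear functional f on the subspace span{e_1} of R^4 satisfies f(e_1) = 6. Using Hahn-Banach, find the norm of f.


The norm of f is given by ||f|| = sup_{||x||=1} |f(x)|.
On span{e_1}, ||e_1|| = 1, so ||f|| = |f(e_1)| / ||e_1||
= |6| / 1 = 6.0000

6.0000


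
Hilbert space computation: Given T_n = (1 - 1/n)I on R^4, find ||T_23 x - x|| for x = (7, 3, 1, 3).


T_23 x - x = (1 - 1/23)x - x = -x/23
||x|| = sqrt(68) = 8.2462
||T_23 x - x|| = ||x||/23 = 8.2462/23 = 0.3585

0.3585


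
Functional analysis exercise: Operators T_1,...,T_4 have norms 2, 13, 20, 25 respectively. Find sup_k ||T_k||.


By the Uniform Boundedness Principle, the supremum of norms is finite.
sup_k ||T_k|| = max(2, 13, 20, 25) = 25

25


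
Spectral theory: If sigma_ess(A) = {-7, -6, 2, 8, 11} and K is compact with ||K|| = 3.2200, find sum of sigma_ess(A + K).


By Weyl's theorem, the essential spectrum is invariant under compact perturbations.
sigma_ess(A + K) = sigma_ess(A) = {-7, -6, 2, 8, 11}
Sum = -7 + -6 + 2 + 8 + 11 = 8

8


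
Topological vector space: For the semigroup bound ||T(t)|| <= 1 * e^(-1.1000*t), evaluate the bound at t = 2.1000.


||T(2.1000)|| <= 1 * exp(-1.1000 * 2.1000)
= 1 * exp(-2.3100)
= 1 * 0.0993
= 0.0993

0.0993


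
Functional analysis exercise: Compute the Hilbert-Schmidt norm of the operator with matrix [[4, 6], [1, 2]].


The Hilbert-Schmidt norm is sqrt(sum of squares of all entries).
Sum of squares = 4^2 + 6^2 + 1^2 + 2^2
= 16 + 36 + 1 + 4 = 57
||T||_HS = sqrt(57) = 7.5498

7.5498


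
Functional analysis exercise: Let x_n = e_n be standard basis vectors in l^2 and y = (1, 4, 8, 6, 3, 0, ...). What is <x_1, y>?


x_1 = e_1 is the standard basis vector with 1 in position 1.
<x_1, y> = y_1 = 1
As n -> infinity, <x_n, y> -> 0, confirming weak convergence of (x_n) to 0.

1


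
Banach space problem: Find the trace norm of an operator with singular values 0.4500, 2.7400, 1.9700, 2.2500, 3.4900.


The nuclear norm is the sum of all singular values.
||T||_1 = 0.4500 + 2.7400 + 1.9700 + 2.2500 + 3.4900
= 10.9000

10.9000


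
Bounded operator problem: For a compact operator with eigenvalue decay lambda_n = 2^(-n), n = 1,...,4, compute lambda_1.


The eigenvalue formula gives lambda_1 = 1/2^1
= 1/2
= 0.5000

0.5000


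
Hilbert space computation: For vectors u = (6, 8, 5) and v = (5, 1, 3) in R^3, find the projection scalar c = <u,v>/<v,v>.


Computing <u,v> = 6*5 + 8*1 + 5*3 = 53
Computing <v,v> = 5^2 + 1^2 + 3^2 = 35
Projection coefficient = 53/35 = 1.5143

1.5143


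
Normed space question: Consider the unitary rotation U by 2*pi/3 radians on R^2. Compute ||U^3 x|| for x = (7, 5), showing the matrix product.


U is a rotation by theta = 2*pi/3
U^3 = rotation by 3*theta = 6*pi/3 = 0*pi/3 (mod 2*pi)
cos(0*pi/3) = 1.0000, sin(0*pi/3) = 0.0000
U^3 x = (1.0000 * 7 - 0.0000 * 5, 0.0000 * 7 + 1.0000 * 5)
= (7.0000, 5.0000)
||U^3 x|| = sqrt(7.0000^2 + 5.0000^2) = sqrt(74.0000) = 8.6023

8.6023


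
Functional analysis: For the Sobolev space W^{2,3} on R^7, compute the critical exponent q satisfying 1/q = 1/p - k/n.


Using the Sobolev embedding formula: 1/q = 1/p - k/n
1/q = 1/3 - 2/7 = 1/21
q = 1/(1/21) = 21

21.0000


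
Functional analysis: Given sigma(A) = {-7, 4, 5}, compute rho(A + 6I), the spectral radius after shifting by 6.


Spectrum of A + 6I = {-1, 10, 11}
Spectral radius = max |lambda| over the shifted spectrum
= max(1, 10, 11) = 11

11


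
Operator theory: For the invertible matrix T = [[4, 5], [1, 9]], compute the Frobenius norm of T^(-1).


det(T) = 4*9 - 5*1 = 31
T^(-1) = (1/31) * [[9, -5], [-1, 4]] = [[0.2903, -0.1613], [-0.0323, 0.1290]]
||T^(-1)||_F^2 = 0.2903^2 + (-0.1613)^2 + (-0.0323)^2 + 0.1290^2 = 0.1280
||T^(-1)||_F = sqrt(0.1280) = 0.3578

0.3578


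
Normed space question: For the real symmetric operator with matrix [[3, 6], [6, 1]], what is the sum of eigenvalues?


For a self-adjoint (symmetric) matrix, the eigenvalues are real.
The sum of eigenvalues equals the trace of the matrix.
trace = 3 + 1 = 4

4


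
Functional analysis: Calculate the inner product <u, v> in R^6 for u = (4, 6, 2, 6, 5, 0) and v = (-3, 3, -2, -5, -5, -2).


Computing the standard inner product <u, v> = sum u_i * v_i
= 4*-3 + 6*3 + 2*-2 + 6*-5 + 5*-5 + 0*-2
= -12 + 18 + -4 + -30 + -25 + 0
= -53

-53


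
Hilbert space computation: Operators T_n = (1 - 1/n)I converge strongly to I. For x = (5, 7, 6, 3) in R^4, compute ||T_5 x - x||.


T_5 x - x = (1 - 1/5)x - x = -x/5
||x|| = sqrt(119) = 10.9087
||T_5 x - x|| = ||x||/5 = 10.9087/5 = 2.1817

2.1817


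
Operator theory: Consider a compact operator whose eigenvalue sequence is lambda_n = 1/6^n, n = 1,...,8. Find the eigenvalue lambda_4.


The eigenvalue formula gives lambda_4 = 1/6^4
= 1/1296
= 7.7160e-04

7.7160e-04


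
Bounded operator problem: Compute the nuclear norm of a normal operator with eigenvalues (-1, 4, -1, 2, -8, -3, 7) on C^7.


For a normal operator, singular values equal |eigenvalues|.
Trace norm = sum |lambda_i| = 1 + 4 + 1 + 2 + 8 + 3 + 7
= 26

26


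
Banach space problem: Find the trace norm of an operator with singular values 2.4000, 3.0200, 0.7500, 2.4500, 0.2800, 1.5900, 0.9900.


The nuclear norm is the sum of all singular values.
||T||_1 = 2.4000 + 3.0200 + 0.7500 + 2.4500 + 0.2800 + 1.5900 + 0.9900
= 11.4800

11.4800


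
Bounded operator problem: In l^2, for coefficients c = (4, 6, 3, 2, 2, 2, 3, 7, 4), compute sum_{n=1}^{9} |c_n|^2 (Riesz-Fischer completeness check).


sum |c_n|^2 = 4^2 + 6^2 + 3^2 + 2^2 + 2^2 + 2^2 + 3^2 + 7^2 + 4^2
= 16 + 36 + 9 + 4 + 4 + 4 + 9 + 49 + 16
= 147

147


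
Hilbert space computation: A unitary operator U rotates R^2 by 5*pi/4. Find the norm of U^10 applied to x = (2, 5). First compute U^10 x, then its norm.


U is a rotation by theta = 5*pi/4
U^10 = rotation by 10*theta = 50*pi/4 = 2*pi/4 (mod 2*pi)
cos(2*pi/4) = 0.0000, sin(2*pi/4) = 1.0000
U^10 x = (0.0000 * 2 - 1.0000 * 5, 1.0000 * 2 + 0.0000 * 5)
= (-5.0000, 2.0000)
||U^10 x|| = sqrt((-5.0000)^2 + 2.0000^2) = sqrt(29.0000) = 5.3852

5.3852


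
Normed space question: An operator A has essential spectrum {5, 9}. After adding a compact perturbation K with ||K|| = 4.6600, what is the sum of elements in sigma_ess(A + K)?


By Weyl's theorem, the essential spectrum is invariant under compact perturbations.
sigma_ess(A + K) = sigma_ess(A) = {5, 9}
Sum = 5 + 9 = 14

14


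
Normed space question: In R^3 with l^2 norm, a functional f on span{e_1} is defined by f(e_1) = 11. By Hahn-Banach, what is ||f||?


The norm of f is given by ||f|| = sup_{||x||=1} |f(x)|.
On span{e_1}, ||e_1|| = 1, so ||f|| = |f(e_1)| / ||e_1||
= |11| / 1 = 11.0000

11.0000


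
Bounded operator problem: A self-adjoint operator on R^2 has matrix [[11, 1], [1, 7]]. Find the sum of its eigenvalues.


For a self-adjoint (symmetric) matrix, the eigenvalues are real.
The sum of eigenvalues equals the trace of the matrix.
trace = 11 + 7 = 18

18


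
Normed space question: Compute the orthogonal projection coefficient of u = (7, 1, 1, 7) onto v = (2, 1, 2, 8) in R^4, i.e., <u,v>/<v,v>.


Computing <u,v> = 7*2 + 1*1 + 1*2 + 7*8 = 73
Computing <v,v> = 2^2 + 1^2 + 2^2 + 8^2 = 73
Projection coefficient = 73/73 = 1.0000

1.0000


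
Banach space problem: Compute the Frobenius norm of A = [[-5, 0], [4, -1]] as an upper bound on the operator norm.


||A||_F^2 = sum a_ij^2
= (-5)^2 + 0^2 + 4^2 + (-1)^2
= 25 + 0 + 16 + 1 = 42
||A||_F = sqrt(42) = 6.4807

6.4807


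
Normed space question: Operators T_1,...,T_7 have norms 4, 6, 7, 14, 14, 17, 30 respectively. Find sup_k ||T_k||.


By the Uniform Boundedness Principle, the supremum of norms is finite.
sup_k ||T_k|| = max(4, 6, 7, 14, 14, 17, 30) = 30

30


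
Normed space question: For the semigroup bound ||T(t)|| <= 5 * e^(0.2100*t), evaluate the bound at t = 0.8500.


||T(0.8500)|| <= 5 * exp(0.2100 * 0.8500)
= 5 * exp(0.1785)
= 5 * 1.1954
= 5.9771

5.9771


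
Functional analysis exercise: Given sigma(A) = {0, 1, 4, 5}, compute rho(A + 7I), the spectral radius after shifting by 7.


Spectrum of A + 7I = {7, 8, 11, 12}
Spectral radius = max |lambda| over the shifted spectrum
= max(7, 8, 11, 12) = 12

12


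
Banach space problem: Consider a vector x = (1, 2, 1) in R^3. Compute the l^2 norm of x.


The l^2 norm = (sum |x_i|^2)^(1/2)
Sum of 2th powers = 1 + 4 + 1 = 6
||x||_2 = (6)^(1/2) = 2.4495

2.4495


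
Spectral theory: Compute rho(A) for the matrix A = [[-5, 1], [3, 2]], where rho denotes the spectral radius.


For a 2x2 matrix, eigenvalues satisfy lambda^2 - (trace)*lambda + det = 0
trace = -5 + 2 = -3
det = -5*2 - 1*3 = -13
discriminant = (-3)^2 - 4*(-13) = 61
spectral radius = max |eigenvalue| = 5.4051

5.4051


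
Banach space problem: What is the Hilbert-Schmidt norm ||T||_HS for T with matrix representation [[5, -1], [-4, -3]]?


The Hilbert-Schmidt norm is sqrt(sum of squares of all entries).
Sum of squares = 5^2 + (-1)^2 + (-4)^2 + (-3)^2
= 25 + 1 + 16 + 9 = 51
||T||_HS = sqrt(51) = 7.1414

7.1414


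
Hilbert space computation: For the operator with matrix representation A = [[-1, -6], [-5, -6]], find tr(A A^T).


trace(A * A^T) = sum of squares of all entries
= (-1)^2 + (-6)^2 + (-5)^2 + (-6)^2
= 1 + 36 + 25 + 36
= 98

98


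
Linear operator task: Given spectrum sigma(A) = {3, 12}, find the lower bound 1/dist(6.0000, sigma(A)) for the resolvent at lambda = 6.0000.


dist(6.0000, {3, 12}) = min(|6.0000 - 3|, |6.0000 - 12|)
= min(3.0000, 6.0000) = 3.0000
Resolvent bound = 1/3.0000 = 0.3333

0.3333


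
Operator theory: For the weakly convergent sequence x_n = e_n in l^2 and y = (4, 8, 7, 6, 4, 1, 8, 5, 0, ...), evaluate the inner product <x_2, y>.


x_2 = e_2 is the standard basis vector with 1 in position 2.
<x_2, y> = y_2 = 8
As n -> infinity, <x_n, y> -> 0, confirming weak convergence of (x_n) to 0.

8


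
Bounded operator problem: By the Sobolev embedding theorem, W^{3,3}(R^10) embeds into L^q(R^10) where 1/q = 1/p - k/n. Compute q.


Using the Sobolev embedding formula: 1/q = 1/p - k/n
1/q = 1/3 - 3/10 = 1/30
q = 1/(1/30) = 30

30.0000


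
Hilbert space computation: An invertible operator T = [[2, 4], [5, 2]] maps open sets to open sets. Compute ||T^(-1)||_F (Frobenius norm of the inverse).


det(T) = 2*2 - 4*5 = -16
T^(-1) = (1/-16) * [[2, -4], [-5, 2]] = [[-0.1250, 0.2500], [0.3125, -0.1250]]
||T^(-1)||_F^2 = (-0.1250)^2 + 0.2500^2 + 0.3125^2 + (-0.1250)^2 = 0.1914
||T^(-1)||_F = sqrt(0.1914) = 0.4375

0.4375


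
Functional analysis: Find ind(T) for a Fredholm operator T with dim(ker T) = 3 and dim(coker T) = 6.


The Fredholm index is defined as ind(T) = dim(ker T) - dim(coker T)
= 3 - 6
= -3

-3


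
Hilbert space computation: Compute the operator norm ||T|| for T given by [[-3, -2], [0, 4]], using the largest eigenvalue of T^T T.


A^T A = [[9, 6], [6, 20]]
trace(A^T A) = 29, det(A^T A) = 144
discriminant = 29^2 - 4*144 = 265
Largest eigenvalue of A^T A = (trace + sqrt(disc))/2 = 22.6394
||T|| = sqrt(22.6394) = 4.7581

4.7581


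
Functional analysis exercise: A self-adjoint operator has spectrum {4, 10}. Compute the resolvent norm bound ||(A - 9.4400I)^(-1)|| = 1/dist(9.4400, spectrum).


dist(9.4400, {4, 10}) = min(|9.4400 - 4|, |9.4400 - 10|)
= min(5.4400, 0.5600) = 0.5600
Resolvent bound = 1/0.5600 = 1.7857

1.7857


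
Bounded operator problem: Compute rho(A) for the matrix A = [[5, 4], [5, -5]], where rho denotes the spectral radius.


For a 2x2 matrix, eigenvalues satisfy lambda^2 - (trace)*lambda + det = 0
trace = 5 + -5 = 0
det = 5*-5 - 4*5 = -45
discriminant = 0^2 - 4*(-45) = 180
spectral radius = max |eigenvalue| = 6.7082

6.7082


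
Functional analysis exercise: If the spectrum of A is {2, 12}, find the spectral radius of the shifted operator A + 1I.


Spectrum of A + 1I = {3, 13}
Spectral radius = max |lambda| over the shifted spectrum
= max(3, 13) = 13

13


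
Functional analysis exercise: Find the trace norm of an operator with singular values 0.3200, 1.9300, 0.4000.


The nuclear norm is the sum of all singular values.
||T||_1 = 0.3200 + 1.9300 + 0.4000
= 2.6500

2.6500


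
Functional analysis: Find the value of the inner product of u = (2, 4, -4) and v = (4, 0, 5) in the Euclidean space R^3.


Computing the standard inner product <u, v> = sum u_i * v_i
= 2*4 + 4*0 + -4*5
= 8 + 0 + -20
= -12

-12


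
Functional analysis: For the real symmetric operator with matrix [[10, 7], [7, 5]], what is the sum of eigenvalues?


For a self-adjoint (symmetric) matrix, the eigenvalues are real.
The sum of eigenvalues equals the trace of the matrix.
trace = 10 + 5 = 15

15


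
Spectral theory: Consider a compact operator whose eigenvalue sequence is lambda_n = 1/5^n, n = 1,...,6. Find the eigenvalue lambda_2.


The eigenvalue formula gives lambda_2 = 1/5^2
= 1/25
= 0.0400

0.0400


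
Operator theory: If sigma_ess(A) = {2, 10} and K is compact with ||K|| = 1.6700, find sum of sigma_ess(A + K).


By Weyl's theorem, the essential spectrum is invariant under compact perturbations.
sigma_ess(A + K) = sigma_ess(A) = {2, 10}
Sum = 2 + 10 = 12

12


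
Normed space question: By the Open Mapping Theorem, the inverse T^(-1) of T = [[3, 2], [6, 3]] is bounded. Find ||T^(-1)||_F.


det(T) = 3*3 - 2*6 = -3
T^(-1) = (1/-3) * [[3, -2], [-6, 3]] = [[-1.0000, 0.6667], [2.0000, -1.0000]]
||T^(-1)||_F^2 = (-1.0000)^2 + 0.6667^2 + 2.0000^2 + (-1.0000)^2 = 6.4444
||T^(-1)||_F = sqrt(6.4444) = 2.5386

2.5386


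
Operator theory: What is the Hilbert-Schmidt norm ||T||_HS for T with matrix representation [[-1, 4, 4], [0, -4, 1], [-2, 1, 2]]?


The Hilbert-Schmidt norm is sqrt(sum of squares of all entries).
Sum of squares = (-1)^2 + 4^2 + 4^2 + 0^2 + (-4)^2 + 1^2 + (-2)^2 + 1^2 + 2^2
= 1 + 16 + 16 + 0 + 16 + 1 + 4 + 1 + 4 = 59
||T||_HS = sqrt(59) = 7.6811

7.6811


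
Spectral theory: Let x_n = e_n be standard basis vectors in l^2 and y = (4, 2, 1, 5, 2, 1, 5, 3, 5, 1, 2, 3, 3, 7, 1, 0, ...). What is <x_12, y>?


x_12 = e_12 is the standard basis vector with 1 in position 12.
<x_12, y> = y_12 = 3
As n -> infinity, <x_n, y> -> 0, confirming weak convergence of (x_n) to 0.

3


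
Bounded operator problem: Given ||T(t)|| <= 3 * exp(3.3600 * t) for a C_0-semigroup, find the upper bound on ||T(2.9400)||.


||T(2.9400)|| <= 3 * exp(3.3600 * 2.9400)
= 3 * exp(9.8784)
= 3 * 19504.4905
= 58513.4715

58513.4715


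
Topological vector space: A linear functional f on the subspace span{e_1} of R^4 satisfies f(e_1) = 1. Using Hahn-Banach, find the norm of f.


The norm of f is given by ||f|| = sup_{||x||=1} |f(x)|.
On span{e_1}, ||e_1|| = 1, so ||f|| = |f(e_1)| / ||e_1||
= |1| / 1 = 1.0000

1.0000


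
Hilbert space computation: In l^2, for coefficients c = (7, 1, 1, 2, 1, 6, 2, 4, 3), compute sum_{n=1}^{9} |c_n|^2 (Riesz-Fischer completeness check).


sum |c_n|^2 = 7^2 + 1^2 + 1^2 + 2^2 + 1^2 + 6^2 + 2^2 + 4^2 + 3^2
= 49 + 1 + 1 + 4 + 1 + 36 + 4 + 16 + 9
= 121

121


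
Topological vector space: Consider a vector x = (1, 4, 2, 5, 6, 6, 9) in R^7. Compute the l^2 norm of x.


The l^2 norm = (sum |x_i|^2)^(1/2)
Sum of 2th powers = 1 + 16 + 4 + 25 + 36 + 36 + 81 = 199
||x||_2 = (199)^(1/2) = 14.1067

14.1067


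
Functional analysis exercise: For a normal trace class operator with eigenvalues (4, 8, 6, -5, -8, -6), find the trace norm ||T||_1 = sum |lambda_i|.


For a normal operator, singular values equal |eigenvalues|.
Trace norm = sum |lambda_i| = 4 + 8 + 6 + 5 + 8 + 6
= 37

37


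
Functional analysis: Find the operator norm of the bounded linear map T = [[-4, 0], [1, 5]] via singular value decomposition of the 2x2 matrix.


A^T A = [[17, 5], [5, 25]]
trace(A^T A) = 42, det(A^T A) = 400
discriminant = 42^2 - 4*400 = 164
Largest eigenvalue of A^T A = (trace + sqrt(disc))/2 = 27.4031
||T|| = sqrt(27.4031) = 5.2348

5.2348


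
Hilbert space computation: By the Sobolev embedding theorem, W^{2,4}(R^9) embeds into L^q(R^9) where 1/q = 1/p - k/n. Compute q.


Using the Sobolev embedding formula: 1/q = 1/p - k/n
1/q = 1/4 - 2/9 = 1/36
q = 1/(1/36) = 36

36.0000


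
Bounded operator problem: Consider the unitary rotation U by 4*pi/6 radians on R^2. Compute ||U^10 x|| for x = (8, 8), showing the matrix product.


U is a rotation by theta = 4*pi/6
U^10 = rotation by 10*theta = 40*pi/6 = 4*pi/6 (mod 2*pi)
cos(4*pi/6) = -0.5000, sin(4*pi/6) = 0.8660
U^10 x = (-0.5000 * 8 - 0.8660 * 8, 0.8660 * 8 + -0.5000 * 8)
= (-10.9282, 2.9282)
||U^10 x|| = sqrt((-10.9282)^2 + 2.9282^2) = sqrt(128.0000) = 11.3137

11.3137


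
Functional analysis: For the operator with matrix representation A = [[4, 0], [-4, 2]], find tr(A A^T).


trace(A * A^T) = sum of squares of all entries
= 4^2 + 0^2 + (-4)^2 + 2^2
= 16 + 0 + 16 + 4
= 36

36


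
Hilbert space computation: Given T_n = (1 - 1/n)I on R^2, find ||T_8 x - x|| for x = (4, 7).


T_8 x - x = (1 - 1/8)x - x = -x/8
||x|| = sqrt(65) = 8.0623
||T_8 x - x|| = ||x||/8 = 8.0623/8 = 1.0078

1.0078


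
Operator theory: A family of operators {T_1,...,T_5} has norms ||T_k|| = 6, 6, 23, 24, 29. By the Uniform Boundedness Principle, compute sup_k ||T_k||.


By the Uniform Boundedness Principle, the supremum of norms is finite.
sup_k ||T_k|| = max(6, 6, 23, 24, 29) = 29

29


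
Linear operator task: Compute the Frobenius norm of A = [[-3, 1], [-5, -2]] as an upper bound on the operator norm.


||A||_F^2 = sum a_ij^2
= (-3)^2 + 1^2 + (-5)^2 + (-2)^2
= 9 + 1 + 25 + 4 = 39
||A||_F = sqrt(39) = 6.2450

6.2450


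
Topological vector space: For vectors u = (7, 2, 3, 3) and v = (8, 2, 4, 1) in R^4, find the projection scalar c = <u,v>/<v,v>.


Computing <u,v> = 7*8 + 2*2 + 3*4 + 3*1 = 75
Computing <v,v> = 8^2 + 2^2 + 4^2 + 1^2 = 85
Projection coefficient = 75/85 = 0.8824

0.8824


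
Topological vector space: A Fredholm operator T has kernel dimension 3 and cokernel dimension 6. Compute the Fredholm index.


The Fredholm index is defined as ind(T) = dim(ker T) - dim(coker T)
= 3 - 6
= -3

-3


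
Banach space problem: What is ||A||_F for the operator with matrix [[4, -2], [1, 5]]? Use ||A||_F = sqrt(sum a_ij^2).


||A||_F^2 = sum a_ij^2
= 4^2 + (-2)^2 + 1^2 + 5^2
= 16 + 4 + 1 + 25 = 46
||A||_F = sqrt(46) = 6.7823

6.7823


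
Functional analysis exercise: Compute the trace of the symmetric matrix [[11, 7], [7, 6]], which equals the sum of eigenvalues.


For a self-adjoint (symmetric) matrix, the eigenvalues are real.
The sum of eigenvalues equals the trace of the matrix.
trace = 11 + 6 = 17

17


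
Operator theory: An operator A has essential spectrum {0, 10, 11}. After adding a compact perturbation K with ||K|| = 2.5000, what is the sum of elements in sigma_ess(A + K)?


By Weyl's theorem, the essential spectrum is invariant under compact perturbations.
sigma_ess(A + K) = sigma_ess(A) = {0, 10, 11}
Sum = 0 + 10 + 11 = 21

21


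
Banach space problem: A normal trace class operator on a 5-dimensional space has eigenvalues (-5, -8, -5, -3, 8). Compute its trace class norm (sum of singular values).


For a normal operator, singular values equal |eigenvalues|.
Trace norm = sum |lambda_i| = 5 + 8 + 5 + 3 + 8
= 29

29


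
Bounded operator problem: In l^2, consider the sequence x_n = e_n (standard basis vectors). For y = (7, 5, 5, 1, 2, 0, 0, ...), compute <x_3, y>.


x_3 = e_3 is the standard basis vector with 1 in position 3.
<x_3, y> = y_3 = 5
As n -> infinity, <x_n, y> -> 0, confirming weak convergence of (x_n) to 0.

5


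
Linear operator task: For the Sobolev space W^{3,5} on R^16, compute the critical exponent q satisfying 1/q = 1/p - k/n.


Using the Sobolev embedding formula: 1/q = 1/p - k/n
1/q = 1/5 - 3/16 = 1/80
q = 1/(1/80) = 80

80.0000


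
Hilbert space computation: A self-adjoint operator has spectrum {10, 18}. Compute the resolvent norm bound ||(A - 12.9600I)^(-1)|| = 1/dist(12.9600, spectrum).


dist(12.9600, {10, 18}) = min(|12.9600 - 10|, |12.9600 - 18|)
= min(2.9600, 5.0400) = 2.9600
Resolvent bound = 1/2.9600 = 0.3378

0.3378


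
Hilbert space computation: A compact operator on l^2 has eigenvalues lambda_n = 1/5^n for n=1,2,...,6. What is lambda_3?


The eigenvalue formula gives lambda_3 = 1/5^3
= 1/125
= 0.0080

0.0080


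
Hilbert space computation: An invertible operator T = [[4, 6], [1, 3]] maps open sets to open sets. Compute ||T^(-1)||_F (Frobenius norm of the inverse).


det(T) = 4*3 - 6*1 = 6
T^(-1) = (1/6) * [[3, -6], [-1, 4]] = [[0.5000, -1.0000], [-0.1667, 0.6667]]
||T^(-1)||_F^2 = 0.5000^2 + (-1.0000)^2 + (-0.1667)^2 + 0.6667^2 = 1.7222
||T^(-1)||_F = sqrt(1.7222) = 1.3123

1.3123


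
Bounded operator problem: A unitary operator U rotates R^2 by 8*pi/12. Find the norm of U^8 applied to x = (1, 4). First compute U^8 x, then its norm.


U is a rotation by theta = 8*pi/12
U^8 = rotation by 8*theta = 64*pi/12 = 16*pi/12 (mod 2*pi)
cos(16*pi/12) = -0.5000, sin(16*pi/12) = -0.8660
U^8 x = (-0.5000 * 1 - -0.8660 * 4, -0.8660 * 1 + -0.5000 * 4)
= (2.9641, -2.8660)
||U^8 x|| = sqrt(2.9641^2 + (-2.8660)^2) = sqrt(17.0000) = 4.1231

4.1231


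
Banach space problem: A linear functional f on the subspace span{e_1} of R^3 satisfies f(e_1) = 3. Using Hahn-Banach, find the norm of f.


The norm of f is given by ||f|| = sup_{||x||=1} |f(x)|.
On span{e_1}, ||e_1|| = 1, so ||f|| = |f(e_1)| / ||e_1||
= |3| / 1 = 3.0000

3.0000


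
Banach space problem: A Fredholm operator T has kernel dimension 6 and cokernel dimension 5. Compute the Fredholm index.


The Fredholm index is defined as ind(T) = dim(ker T) - dim(coker T)
= 6 - 5
= 1

1


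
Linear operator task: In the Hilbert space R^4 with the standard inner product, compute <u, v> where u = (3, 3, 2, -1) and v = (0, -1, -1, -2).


Computing the standard inner product <u, v> = sum u_i * v_i
= 3*0 + 3*-1 + 2*-1 + -1*-2
= 0 + -3 + -2 + 2
= -3

-3


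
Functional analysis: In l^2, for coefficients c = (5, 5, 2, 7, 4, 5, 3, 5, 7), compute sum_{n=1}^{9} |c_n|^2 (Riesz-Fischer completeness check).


sum |c_n|^2 = 5^2 + 5^2 + 2^2 + 7^2 + 4^2 + 5^2 + 3^2 + 5^2 + 7^2
= 25 + 25 + 4 + 49 + 16 + 25 + 9 + 25 + 49
= 227

227


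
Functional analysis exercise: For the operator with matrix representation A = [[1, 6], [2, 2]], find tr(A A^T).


trace(A * A^T) = sum of squares of all entries
= 1^2 + 6^2 + 2^2 + 2^2
= 1 + 36 + 4 + 4
= 45

45


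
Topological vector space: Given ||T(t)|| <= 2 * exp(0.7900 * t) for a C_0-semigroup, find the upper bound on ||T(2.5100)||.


||T(2.5100)|| <= 2 * exp(0.7900 * 2.5100)
= 2 * exp(1.9829)
= 2 * 7.2638
= 14.5276

14.5276


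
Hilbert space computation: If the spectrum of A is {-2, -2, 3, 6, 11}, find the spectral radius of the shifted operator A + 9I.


Spectrum of A + 9I = {7, 7, 12, 15, 20}
Spectral radius = max |lambda| over the shifted spectrum
= max(7, 7, 12, 15, 20) = 20

20


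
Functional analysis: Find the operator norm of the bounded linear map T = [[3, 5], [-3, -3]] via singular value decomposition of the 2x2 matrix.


A^T A = [[18, 24], [24, 34]]
trace(A^T A) = 52, det(A^T A) = 36
discriminant = 52^2 - 4*36 = 2560
Largest eigenvalue of A^T A = (trace + sqrt(disc))/2 = 51.2982
||T|| = sqrt(51.2982) = 7.1623

7.1623


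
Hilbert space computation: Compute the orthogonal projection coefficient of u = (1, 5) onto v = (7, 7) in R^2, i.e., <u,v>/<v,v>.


Computing <u,v> = 1*7 + 5*7 = 42
Computing <v,v> = 7^2 + 7^2 = 98
Projection coefficient = 42/98 = 0.4286

0.4286


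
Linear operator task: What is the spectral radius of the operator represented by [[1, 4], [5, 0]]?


For a 2x2 matrix, eigenvalues satisfy lambda^2 - (trace)*lambda + det = 0
trace = 1 + 0 = 1
det = 1*0 - 4*5 = -20
discriminant = 1^2 - 4*(-20) = 81
spectral radius = max |eigenvalue| = 5.0000

5.0000


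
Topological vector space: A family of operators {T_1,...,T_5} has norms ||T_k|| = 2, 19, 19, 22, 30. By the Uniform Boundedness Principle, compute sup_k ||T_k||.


By the Uniform Boundedness Principle, the supremum of norms is finite.
sup_k ||T_k|| = max(2, 19, 19, 22, 30) = 30

30


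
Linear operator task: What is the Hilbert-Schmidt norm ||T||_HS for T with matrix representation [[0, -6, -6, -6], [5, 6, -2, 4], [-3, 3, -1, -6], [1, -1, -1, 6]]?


The Hilbert-Schmidt norm is sqrt(sum of squares of all entries).
Sum of squares = 0^2 + (-6)^2 + (-6)^2 + (-6)^2 + 5^2 + 6^2 + (-2)^2 + 4^2 + (-3)^2 + 3^2 + (-1)^2 + (-6)^2 + 1^2 + (-1)^2 + (-1)^2 + 6^2
= 0 + 36 + 36 + 36 + 25 + 36 + 4 + 16 + 9 + 9 + 1 + 36 + 1 + 1 + 1 + 36 = 283
||T||_HS = sqrt(283) = 16.8226

16.8226


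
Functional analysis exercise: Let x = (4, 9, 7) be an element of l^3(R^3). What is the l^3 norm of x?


The l^3 norm = (sum |x_i|^3)^(1/3)
Sum of 3th powers = 64 + 729 + 343 = 1136
||x||_3 = (1136)^(1/3) = 10.4342

10.4342


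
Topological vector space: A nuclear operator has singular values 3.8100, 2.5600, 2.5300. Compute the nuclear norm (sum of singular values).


The nuclear norm is the sum of all singular values.
||T||_1 = 3.8100 + 2.5600 + 2.5300
= 8.9000

8.9000


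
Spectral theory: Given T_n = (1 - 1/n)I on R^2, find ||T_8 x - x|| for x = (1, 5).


T_8 x - x = (1 - 1/8)x - x = -x/8
||x|| = sqrt(26) = 5.0990
||T_8 x - x|| = ||x||/8 = 5.0990/8 = 0.6374

0.6374


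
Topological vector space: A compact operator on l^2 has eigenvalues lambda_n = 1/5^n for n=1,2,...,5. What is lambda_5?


The eigenvalue formula gives lambda_5 = 1/5^5
= 1/3125
= 3.2000e-04

3.2000e-04


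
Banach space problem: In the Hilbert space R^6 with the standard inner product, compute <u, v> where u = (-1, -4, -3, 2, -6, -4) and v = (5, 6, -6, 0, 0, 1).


Computing the standard inner product <u, v> = sum u_i * v_i
= -1*5 + -4*6 + -3*-6 + 2*0 + -6*0 + -4*1
= -5 + -24 + 18 + 0 + 0 + -4
= -15

-15


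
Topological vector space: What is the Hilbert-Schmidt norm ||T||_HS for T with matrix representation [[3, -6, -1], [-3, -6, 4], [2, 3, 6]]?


The Hilbert-Schmidt norm is sqrt(sum of squares of all entries).
Sum of squares = 3^2 + (-6)^2 + (-1)^2 + (-3)^2 + (-6)^2 + 4^2 + 2^2 + 3^2 + 6^2
= 9 + 36 + 1 + 9 + 36 + 16 + 4 + 9 + 36 = 156
||T||_HS = sqrt(156) = 12.4900

12.4900


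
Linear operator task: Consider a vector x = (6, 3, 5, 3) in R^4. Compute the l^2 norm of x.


The l^2 norm = (sum |x_i|^2)^(1/2)
Sum of 2th powers = 36 + 9 + 25 + 9 = 79
||x||_2 = (79)^(1/2) = 8.8882

8.8882


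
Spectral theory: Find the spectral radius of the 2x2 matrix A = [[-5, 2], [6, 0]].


For a 2x2 matrix, eigenvalues satisfy lambda^2 - (trace)*lambda + det = 0
trace = -5 + 0 = -5
det = -5*0 - 2*6 = -12
discriminant = (-5)^2 - 4*(-12) = 73
spectral radius = max |eigenvalue| = 6.7720

6.7720


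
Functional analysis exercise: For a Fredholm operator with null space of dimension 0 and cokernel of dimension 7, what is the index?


The Fredholm index is defined as ind(T) = dim(ker T) - dim(coker T)
= 0 - 7
= -7

-7


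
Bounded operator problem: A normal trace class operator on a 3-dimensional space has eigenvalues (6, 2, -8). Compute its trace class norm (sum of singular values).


For a normal operator, singular values equal |eigenvalues|.
Trace norm = sum |lambda_i| = 6 + 2 + 8
= 16

16


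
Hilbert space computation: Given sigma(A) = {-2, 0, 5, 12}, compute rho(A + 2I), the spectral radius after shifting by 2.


Spectrum of A + 2I = {0, 2, 7, 14}
Spectral radius = max |lambda| over the shifted spectrum
= max(0, 2, 7, 14) = 14

14


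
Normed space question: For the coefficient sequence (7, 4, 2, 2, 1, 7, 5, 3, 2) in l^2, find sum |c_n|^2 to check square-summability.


sum |c_n|^2 = 7^2 + 4^2 + 2^2 + 2^2 + 1^2 + 7^2 + 5^2 + 3^2 + 2^2
= 49 + 16 + 4 + 4 + 1 + 49 + 25 + 9 + 4
= 161

161


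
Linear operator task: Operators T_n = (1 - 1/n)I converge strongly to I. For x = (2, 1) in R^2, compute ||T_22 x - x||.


T_22 x - x = (1 - 1/22)x - x = -x/22
||x|| = sqrt(5) = 2.2361
||T_22 x - x|| = ||x||/22 = 2.2361/22 = 0.1016

0.1016


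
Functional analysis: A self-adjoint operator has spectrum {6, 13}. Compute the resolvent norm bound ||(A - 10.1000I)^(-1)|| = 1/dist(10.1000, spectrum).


dist(10.1000, {6, 13}) = min(|10.1000 - 6|, |10.1000 - 13|)
= min(4.1000, 2.9000) = 2.9000
Resolvent bound = 1/2.9000 = 0.3448

0.3448


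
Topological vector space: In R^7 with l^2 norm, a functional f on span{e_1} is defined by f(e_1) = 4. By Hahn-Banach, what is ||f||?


The norm of f is given by ||f|| = sup_{||x||=1} |f(x)|.
On span{e_1}, ||e_1|| = 1, so ||f|| = |f(e_1)| / ||e_1||
= |4| / 1 = 4.0000

4.0000


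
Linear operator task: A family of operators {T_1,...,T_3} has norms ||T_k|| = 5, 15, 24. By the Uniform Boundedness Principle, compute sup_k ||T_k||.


By the Uniform Boundedness Principle, the supremum of norms is finite.
sup_k ||T_k|| = max(5, 15, 24) = 24

24


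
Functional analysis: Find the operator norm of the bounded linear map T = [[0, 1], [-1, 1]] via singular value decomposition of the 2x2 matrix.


A^T A = [[1, -1], [-1, 2]]
trace(A^T A) = 3, det(A^T A) = 1
discriminant = 3^2 - 4*1 = 5
Largest eigenvalue of A^T A = (trace + sqrt(disc))/2 = 2.6180
||T|| = sqrt(2.6180) = 1.6180

1.6180


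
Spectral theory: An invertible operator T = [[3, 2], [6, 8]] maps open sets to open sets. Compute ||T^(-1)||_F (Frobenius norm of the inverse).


det(T) = 3*8 - 2*6 = 12
T^(-1) = (1/12) * [[8, -2], [-6, 3]] = [[0.6667, -0.1667], [-0.5000, 0.2500]]
||T^(-1)||_F^2 = 0.6667^2 + (-0.1667)^2 + (-0.5000)^2 + 0.2500^2 = 0.7847
||T^(-1)||_F = sqrt(0.7847) = 0.8858

0.8858


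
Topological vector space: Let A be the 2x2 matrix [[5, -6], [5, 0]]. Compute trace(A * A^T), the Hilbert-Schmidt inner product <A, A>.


trace(A * A^T) = sum of squares of all entries
= 5^2 + (-6)^2 + 5^2 + 0^2
= 25 + 36 + 25 + 0
= 86

86


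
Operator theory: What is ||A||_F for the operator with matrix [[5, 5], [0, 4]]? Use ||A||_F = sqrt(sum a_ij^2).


||A||_F^2 = sum a_ij^2
= 5^2 + 5^2 + 0^2 + 4^2
= 25 + 25 + 0 + 16 = 66
||A||_F = sqrt(66) = 8.1240

8.1240


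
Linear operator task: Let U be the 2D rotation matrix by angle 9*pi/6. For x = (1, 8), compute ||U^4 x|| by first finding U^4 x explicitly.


U is a rotation by theta = 9*pi/6
U^4 = rotation by 4*theta = 36*pi/6 = 0*pi/6 (mod 2*pi)
cos(0*pi/6) = 1.0000, sin(0*pi/6) = 0.0000
U^4 x = (1.0000 * 1 - 0.0000 * 8, 0.0000 * 1 + 1.0000 * 8)
= (1.0000, 8.0000)
||U^4 x|| = sqrt(1.0000^2 + 8.0000^2) = sqrt(65.0000) = 8.0623

8.0623


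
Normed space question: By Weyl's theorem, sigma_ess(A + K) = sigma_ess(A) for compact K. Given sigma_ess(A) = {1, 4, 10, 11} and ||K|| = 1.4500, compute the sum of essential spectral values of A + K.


By Weyl's theorem, the essential spectrum is invariant under compact perturbations.
sigma_ess(A + K) = sigma_ess(A) = {1, 4, 10, 11}
Sum = 1 + 4 + 10 + 11 = 26

26


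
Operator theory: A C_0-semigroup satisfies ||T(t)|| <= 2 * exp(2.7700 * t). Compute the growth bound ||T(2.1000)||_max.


||T(2.1000)|| <= 2 * exp(2.7700 * 2.1000)
= 2 * exp(5.8170)
= 2 * 335.9627
= 671.9253

671.9253


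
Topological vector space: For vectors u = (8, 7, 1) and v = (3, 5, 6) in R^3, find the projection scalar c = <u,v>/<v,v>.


Computing <u,v> = 8*3 + 7*5 + 1*6 = 65
Computing <v,v> = 3^2 + 5^2 + 6^2 = 70
Projection coefficient = 65/70 = 0.9286

0.9286


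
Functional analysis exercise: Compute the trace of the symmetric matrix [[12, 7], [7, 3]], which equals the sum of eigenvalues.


For a self-adjoint (symmetric) matrix, the eigenvalues are real.
The sum of eigenvalues equals the trace of the matrix.
trace = 12 + 3 = 15

15


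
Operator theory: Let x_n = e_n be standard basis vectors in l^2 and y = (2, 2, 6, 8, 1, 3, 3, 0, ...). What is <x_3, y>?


x_3 = e_3 is the standard basis vector with 1 in position 3.
<x_3, y> = y_3 = 6
As n -> infinity, <x_n, y> -> 0, confirming weak convergence of (x_n) to 0.

6


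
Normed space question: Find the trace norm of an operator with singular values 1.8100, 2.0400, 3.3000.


The nuclear norm is the sum of all singular values.
||T||_1 = 1.8100 + 2.0400 + 3.3000
= 7.1500

7.1500


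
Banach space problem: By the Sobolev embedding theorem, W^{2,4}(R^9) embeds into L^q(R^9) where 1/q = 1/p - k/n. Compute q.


Using the Sobolev embedding formula: 1/q = 1/p - k/n
1/q = 1/4 - 2/9 = 1/36
q = 1/(1/36) = 36

36.0000


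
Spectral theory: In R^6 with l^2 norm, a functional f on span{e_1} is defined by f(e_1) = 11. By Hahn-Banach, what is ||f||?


The norm of f is given by ||f|| = sup_{||x||=1} |f(x)|.
On span{e_1}, ||e_1|| = 1, so ||f|| = |f(e_1)| / ||e_1||
= |11| / 1 = 11.0000

11.0000


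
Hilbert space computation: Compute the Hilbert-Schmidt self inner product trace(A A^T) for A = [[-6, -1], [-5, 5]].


trace(A * A^T) = sum of squares of all entries
= (-6)^2 + (-1)^2 + (-5)^2 + 5^2
= 36 + 1 + 25 + 25
= 87

87


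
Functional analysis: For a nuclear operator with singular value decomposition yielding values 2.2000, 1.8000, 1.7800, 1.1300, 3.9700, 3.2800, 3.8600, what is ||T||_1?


The nuclear norm is the sum of all singular values.
||T||_1 = 2.2000 + 1.8000 + 1.7800 + 1.1300 + 3.9700 + 3.2800 + 3.8600
= 18.0200

18.0200


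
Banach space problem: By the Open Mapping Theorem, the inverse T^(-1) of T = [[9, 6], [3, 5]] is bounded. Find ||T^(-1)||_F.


det(T) = 9*5 - 6*3 = 27
T^(-1) = (1/27) * [[5, -6], [-3, 9]] = [[0.1852, -0.2222], [-0.1111, 0.3333]]
||T^(-1)||_F^2 = 0.1852^2 + (-0.2222)^2 + (-0.1111)^2 + 0.3333^2 = 0.2071
||T^(-1)||_F = sqrt(0.2071) = 0.4551

0.4551


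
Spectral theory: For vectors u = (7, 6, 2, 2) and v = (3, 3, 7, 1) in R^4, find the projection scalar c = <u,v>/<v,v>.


Computing <u,v> = 7*3 + 6*3 + 2*7 + 2*1 = 55
Computing <v,v> = 3^2 + 3^2 + 7^2 + 1^2 = 68
Projection coefficient = 55/68 = 0.8088

0.8088


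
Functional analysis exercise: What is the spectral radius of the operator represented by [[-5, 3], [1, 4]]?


For a 2x2 matrix, eigenvalues satisfy lambda^2 - (trace)*lambda + det = 0
trace = -5 + 4 = -1
det = -5*4 - 3*1 = -23
discriminant = (-1)^2 - 4*(-23) = 93
spectral radius = max |eigenvalue| = 5.3218

5.3218


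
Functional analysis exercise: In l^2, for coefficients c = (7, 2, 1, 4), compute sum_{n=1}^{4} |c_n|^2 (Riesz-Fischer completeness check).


sum |c_n|^2 = 7^2 + 2^2 + 1^2 + 4^2
= 49 + 4 + 1 + 16
= 70

70


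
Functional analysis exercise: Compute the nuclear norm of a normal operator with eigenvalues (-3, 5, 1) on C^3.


For a normal operator, singular values equal |eigenvalues|.
Trace norm = sum |lambda_i| = 3 + 5 + 1
= 9

9


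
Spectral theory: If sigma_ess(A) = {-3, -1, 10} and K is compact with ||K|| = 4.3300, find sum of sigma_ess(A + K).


By Weyl's theorem, the essential spectrum is invariant under compact perturbations.
sigma_ess(A + K) = sigma_ess(A) = {-3, -1, 10}
Sum = -3 + -1 + 10 = 6

6


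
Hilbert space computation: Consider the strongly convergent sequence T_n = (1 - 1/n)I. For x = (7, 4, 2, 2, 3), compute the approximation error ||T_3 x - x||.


T_3 x - x = (1 - 1/3)x - x = -x/3
||x|| = sqrt(82) = 9.0554
||T_3 x - x|| = ||x||/3 = 9.0554/3 = 3.0185

3.0185


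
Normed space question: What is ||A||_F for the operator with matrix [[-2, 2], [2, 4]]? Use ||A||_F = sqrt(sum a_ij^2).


||A||_F^2 = sum a_ij^2
= (-2)^2 + 2^2 + 2^2 + 4^2
= 4 + 4 + 4 + 16 = 28
||A||_F = sqrt(28) = 5.2915

5.2915


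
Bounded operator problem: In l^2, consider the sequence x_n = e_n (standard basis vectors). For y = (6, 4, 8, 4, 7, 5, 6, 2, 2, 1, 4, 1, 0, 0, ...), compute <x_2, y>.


x_2 = e_2 is the standard basis vector with 1 in position 2.
<x_2, y> = y_2 = 4
As n -> infinity, <x_n, y> -> 0, confirming weak convergence of (x_n) to 0.

4


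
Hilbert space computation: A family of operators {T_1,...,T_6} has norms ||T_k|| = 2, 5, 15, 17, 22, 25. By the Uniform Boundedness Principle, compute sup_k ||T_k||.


By the Uniform Boundedness Principle, the supremum of norms is finite.
sup_k ||T_k|| = max(2, 5, 15, 17, 22, 25) = 25

25


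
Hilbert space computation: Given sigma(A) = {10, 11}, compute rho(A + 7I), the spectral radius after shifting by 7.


Spectrum of A + 7I = {17, 18}
Spectral radius = max |lambda| over the shifted spectrum
= max(17, 18) = 18

18


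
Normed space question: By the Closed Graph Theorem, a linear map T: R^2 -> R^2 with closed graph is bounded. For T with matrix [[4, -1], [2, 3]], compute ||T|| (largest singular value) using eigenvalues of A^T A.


A^T A = [[20, 2], [2, 10]]
trace(A^T A) = 30, det(A^T A) = 196
discriminant = 30^2 - 4*196 = 116
Largest eigenvalue of A^T A = (trace + sqrt(disc))/2 = 20.3852
||T|| = sqrt(20.3852) = 4.5150

4.5150


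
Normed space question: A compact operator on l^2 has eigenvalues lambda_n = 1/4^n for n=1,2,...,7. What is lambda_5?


The eigenvalue formula gives lambda_5 = 1/4^5
= 1/1024
= 9.7656e-04

9.7656e-04


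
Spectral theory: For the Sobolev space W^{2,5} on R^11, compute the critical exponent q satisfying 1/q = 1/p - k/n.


Using the Sobolev embedding formula: 1/q = 1/p - k/n
1/q = 1/5 - 2/11 = 1/55
q = 1/(1/55) = 55

55.0000


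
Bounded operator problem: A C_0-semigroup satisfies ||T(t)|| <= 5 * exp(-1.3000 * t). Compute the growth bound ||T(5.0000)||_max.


||T(5.0000)|| <= 5 * exp(-1.3000 * 5.0000)
= 5 * exp(-6.5000)
= 5 * 0.0015
= 0.0075

0.0075


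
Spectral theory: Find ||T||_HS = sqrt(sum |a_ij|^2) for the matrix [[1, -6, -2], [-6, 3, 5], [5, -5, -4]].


The Hilbert-Schmidt norm is sqrt(sum of squares of all entries).
Sum of squares = 1^2 + (-6)^2 + (-2)^2 + (-6)^2 + 3^2 + 5^2 + 5^2 + (-5)^2 + (-4)^2
= 1 + 36 + 4 + 36 + 9 + 25 + 25 + 25 + 16 = 177
||T||_HS = sqrt(177) = 13.3041

13.3041


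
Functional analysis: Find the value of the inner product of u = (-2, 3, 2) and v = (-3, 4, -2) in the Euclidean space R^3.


Computing the standard inner product <u, v> = sum u_i * v_i
= -2*-3 + 3*4 + 2*-2
= 6 + 12 + -4
= 14

14


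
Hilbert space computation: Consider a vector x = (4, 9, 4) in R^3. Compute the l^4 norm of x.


The l^4 norm = (sum |x_i|^4)^(1/4)
Sum of 4th powers = 256 + 6561 + 256 = 7073
||x||_4 = (7073)^(1/4) = 9.1707

9.1707


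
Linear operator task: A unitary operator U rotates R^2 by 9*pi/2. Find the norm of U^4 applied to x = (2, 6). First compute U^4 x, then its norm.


U is a rotation by theta = 9*pi/2
U^4 = rotation by 4*theta = 36*pi/2 = 0*pi/2 (mod 2*pi)
cos(0*pi/2) = 1.0000, sin(0*pi/2) = 0.0000
U^4 x = (1.0000 * 2 - 0.0000 * 6, 0.0000 * 2 + 1.0000 * 6)
= (2.0000, 6.0000)
||U^4 x|| = sqrt(2.0000^2 + 6.0000^2) = sqrt(40.0000) = 6.3246

6.3246


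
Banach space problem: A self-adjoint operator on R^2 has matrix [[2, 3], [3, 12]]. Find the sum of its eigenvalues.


For a self-adjoint (symmetric) matrix, the eigenvalues are real.
The sum of eigenvalues equals the trace of the matrix.
trace = 2 + 12 = 14

14
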